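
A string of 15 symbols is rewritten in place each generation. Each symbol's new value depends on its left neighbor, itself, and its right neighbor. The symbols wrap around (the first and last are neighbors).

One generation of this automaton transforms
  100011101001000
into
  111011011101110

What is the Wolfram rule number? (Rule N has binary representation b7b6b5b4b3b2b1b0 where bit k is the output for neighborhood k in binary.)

189

position 5: 111 → 1  (bit 7 = 1)
position 6: 110 → 0  (bit 6 = 0)
position 7: 101 → 1  (bit 5 = 1)
position 1: 100 → 1  (bit 4 = 1)
position 4: 011 → 1  (bit 3 = 1)
position 0: 010 → 1  (bit 2 = 1)
position 3: 001 → 0  (bit 1 = 0)
position 2: 000 → 1  (bit 0 = 1)
bits b7..b0 = 10111101 = 189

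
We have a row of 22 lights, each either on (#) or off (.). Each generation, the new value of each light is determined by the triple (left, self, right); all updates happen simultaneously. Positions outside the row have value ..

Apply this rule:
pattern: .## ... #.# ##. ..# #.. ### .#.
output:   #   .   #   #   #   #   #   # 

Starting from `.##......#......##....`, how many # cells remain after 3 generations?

21

####....###....####...
#####..#####..######..
#####################.
count of #: 21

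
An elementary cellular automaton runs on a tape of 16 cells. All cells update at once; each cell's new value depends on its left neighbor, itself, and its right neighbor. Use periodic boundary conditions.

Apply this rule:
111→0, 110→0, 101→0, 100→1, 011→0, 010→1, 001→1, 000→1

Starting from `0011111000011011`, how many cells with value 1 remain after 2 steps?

10

step 1: 1100000111100000
step 2: 0011111000011111
count of 1: 10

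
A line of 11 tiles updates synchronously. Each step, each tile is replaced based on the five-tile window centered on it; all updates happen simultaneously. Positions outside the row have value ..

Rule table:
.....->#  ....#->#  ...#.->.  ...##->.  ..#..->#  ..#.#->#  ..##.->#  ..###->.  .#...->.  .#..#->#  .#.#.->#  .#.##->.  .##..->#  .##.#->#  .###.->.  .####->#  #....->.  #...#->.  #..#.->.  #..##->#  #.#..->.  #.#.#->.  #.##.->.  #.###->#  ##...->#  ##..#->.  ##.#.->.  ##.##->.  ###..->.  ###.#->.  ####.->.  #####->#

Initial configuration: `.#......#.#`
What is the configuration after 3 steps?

....#.##.##

.#..###.##.
.###.....##
....#.##.##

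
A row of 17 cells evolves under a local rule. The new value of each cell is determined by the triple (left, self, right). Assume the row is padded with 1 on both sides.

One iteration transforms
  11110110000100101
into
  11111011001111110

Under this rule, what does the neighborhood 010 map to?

At position 11 the neighborhood is 010; the next row has 1 there.

1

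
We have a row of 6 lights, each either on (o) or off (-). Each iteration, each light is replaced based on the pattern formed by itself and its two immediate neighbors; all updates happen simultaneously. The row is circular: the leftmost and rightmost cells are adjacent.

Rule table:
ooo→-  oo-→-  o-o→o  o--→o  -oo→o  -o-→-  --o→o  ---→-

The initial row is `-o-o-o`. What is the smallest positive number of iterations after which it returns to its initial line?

2

iteration 1: o-o-o-
iteration 2: -o-o-o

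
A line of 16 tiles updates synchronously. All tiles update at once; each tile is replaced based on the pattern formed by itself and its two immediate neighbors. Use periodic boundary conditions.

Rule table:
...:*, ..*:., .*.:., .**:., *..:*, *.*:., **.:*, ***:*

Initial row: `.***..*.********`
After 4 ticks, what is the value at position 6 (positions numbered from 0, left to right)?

*

..***....*******
*..*****..******
**..*****..*****
***..*****..****
position 6 holds *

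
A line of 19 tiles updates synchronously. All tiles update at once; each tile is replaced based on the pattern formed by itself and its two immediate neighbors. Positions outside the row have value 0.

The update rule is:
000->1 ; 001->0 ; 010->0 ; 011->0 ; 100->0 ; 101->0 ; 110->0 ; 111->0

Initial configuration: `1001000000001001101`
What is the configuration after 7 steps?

0000011111100000000

step 1: 0000011111100000000
step 2: 1111000000001111111
step 3: 0000011111100000000  (repeats step 1; period 2)
step 7: 0000011111100000000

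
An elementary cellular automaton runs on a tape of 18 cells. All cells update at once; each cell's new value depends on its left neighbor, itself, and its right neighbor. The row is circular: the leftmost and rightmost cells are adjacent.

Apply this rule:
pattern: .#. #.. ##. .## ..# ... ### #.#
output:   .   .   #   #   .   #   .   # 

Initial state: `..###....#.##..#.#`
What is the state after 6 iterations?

.##.##..#####.#.##

iteration 1: ..#.#.##..###...#.
iteration 2: #..#.###..#.#.#...
iteration 3: ....##.#...#.#..#.
iteration 4: ###.###..#..#.....
iteration 5: #.###.#.......###.
iteration 6: .##.##..#####.#.##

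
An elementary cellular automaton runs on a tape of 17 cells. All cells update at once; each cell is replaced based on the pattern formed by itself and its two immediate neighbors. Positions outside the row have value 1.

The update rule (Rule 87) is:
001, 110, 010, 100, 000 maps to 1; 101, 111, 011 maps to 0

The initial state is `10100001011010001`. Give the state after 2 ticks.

10000001111000010

tick 1: 10111111001011110
tick 2: 10000001111000010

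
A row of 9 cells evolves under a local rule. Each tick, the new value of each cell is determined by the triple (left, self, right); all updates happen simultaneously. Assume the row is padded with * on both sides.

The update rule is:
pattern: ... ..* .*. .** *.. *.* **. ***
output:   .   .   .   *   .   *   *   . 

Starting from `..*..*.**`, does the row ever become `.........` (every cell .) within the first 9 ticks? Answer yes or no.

......**.
......***
......*..
.........
all cells are . at tick 4

yes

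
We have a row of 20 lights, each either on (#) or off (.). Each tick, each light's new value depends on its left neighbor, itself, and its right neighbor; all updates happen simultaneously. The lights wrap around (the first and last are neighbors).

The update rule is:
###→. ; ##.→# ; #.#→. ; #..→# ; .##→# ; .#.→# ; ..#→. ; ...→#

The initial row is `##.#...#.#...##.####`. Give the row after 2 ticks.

tick 1: .#.###.#.###.##.#...
tick 2: .#.#.#.#.#.#.##.####

.#.#.#.#.#.#.##.####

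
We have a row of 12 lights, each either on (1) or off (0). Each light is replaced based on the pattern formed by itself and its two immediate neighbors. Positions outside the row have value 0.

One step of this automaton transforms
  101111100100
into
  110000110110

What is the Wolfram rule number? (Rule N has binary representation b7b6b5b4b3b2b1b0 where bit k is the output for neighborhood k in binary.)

116

position 3: 111 → 0  (bit 7 = 0)
position 6: 110 → 1  (bit 6 = 1)
position 1: 101 → 1  (bit 5 = 1)
position 7: 100 → 1  (bit 4 = 1)
position 2: 011 → 0  (bit 3 = 0)
position 0: 010 → 1  (bit 2 = 1)
position 8: 001 → 0  (bit 1 = 0)
position 11: 000 → 0  (bit 0 = 0)
bits b7..b0 = 01110100 = 116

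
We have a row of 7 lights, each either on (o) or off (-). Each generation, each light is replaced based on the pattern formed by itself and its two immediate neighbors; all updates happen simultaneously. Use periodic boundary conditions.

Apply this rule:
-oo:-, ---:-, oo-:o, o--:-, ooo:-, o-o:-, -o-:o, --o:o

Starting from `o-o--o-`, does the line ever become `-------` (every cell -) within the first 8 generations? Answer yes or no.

o-o-oo-
o-o--o-  (repeats generation 0; period 2)
generation 8: o-o--o-
generation 8 is o-o--o-, still not uniform -

no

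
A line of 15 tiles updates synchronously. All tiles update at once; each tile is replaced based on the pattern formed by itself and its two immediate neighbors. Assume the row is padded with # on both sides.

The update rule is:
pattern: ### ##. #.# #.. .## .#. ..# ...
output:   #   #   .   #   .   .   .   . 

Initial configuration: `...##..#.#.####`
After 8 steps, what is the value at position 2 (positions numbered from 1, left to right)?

#...##......###
##...##......##
###...##......#
####...##......
#####...##.....
######...##....
#######...##...
########...##..
position 2 holds #

#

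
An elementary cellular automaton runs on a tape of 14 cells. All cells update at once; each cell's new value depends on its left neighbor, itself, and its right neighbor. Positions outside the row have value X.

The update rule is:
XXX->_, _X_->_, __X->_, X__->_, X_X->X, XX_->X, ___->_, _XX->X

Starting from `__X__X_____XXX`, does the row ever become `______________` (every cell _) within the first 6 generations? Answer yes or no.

yes

___________X__
______________
all cells are _ at generation 2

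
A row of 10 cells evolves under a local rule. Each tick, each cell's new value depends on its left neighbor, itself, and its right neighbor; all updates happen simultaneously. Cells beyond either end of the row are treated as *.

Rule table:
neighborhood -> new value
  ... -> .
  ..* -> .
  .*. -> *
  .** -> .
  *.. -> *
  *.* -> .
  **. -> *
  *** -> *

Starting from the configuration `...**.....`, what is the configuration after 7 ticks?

*******.*.

tick 1: *...**....
tick 2: **...**...
tick 3: ***...**..
tick 4: ****...**.
tick 5: *****...*.
tick 6: ******..*.
tick 7: *******.*.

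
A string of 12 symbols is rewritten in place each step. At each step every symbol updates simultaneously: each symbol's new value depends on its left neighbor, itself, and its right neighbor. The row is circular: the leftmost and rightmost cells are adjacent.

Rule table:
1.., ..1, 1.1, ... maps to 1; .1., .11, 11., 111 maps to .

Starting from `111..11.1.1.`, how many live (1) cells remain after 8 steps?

7

...11..1.1.1
111..11.1.1.  (repeats step 0; period 2)
step 8: 111..11.1.1.
count of 1: 7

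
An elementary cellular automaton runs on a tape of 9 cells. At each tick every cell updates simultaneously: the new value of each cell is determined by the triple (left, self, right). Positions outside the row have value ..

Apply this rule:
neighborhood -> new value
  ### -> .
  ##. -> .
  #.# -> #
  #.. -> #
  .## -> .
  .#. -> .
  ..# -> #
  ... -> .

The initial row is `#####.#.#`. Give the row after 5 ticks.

tick 1: .....#.#.
tick 2: ....#.#.#
tick 3: ...#.#.#.
tick 4: ..#.#.#.#
tick 5: .#.#.#.#.

.#.#.#.#.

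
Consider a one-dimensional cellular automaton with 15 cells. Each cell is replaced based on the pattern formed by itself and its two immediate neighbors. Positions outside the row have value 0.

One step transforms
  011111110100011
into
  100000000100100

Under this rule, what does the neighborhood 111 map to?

0

At position 2 the neighborhood is 111; the next row has 0 there.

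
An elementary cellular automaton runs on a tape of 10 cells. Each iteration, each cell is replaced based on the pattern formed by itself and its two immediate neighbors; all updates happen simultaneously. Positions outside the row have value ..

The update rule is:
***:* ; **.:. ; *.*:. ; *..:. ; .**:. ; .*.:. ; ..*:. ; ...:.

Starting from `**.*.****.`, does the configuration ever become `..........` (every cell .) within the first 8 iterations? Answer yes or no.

......**..
..........
all cells are . at iteration 2

yes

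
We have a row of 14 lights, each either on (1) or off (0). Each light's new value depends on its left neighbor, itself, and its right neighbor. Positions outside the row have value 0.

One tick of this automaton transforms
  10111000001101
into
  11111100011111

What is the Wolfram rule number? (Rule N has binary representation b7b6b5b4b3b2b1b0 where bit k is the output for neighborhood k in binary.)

254

position 3: 111 → 1  (bit 7 = 1)
position 4: 110 → 1  (bit 6 = 1)
position 1: 101 → 1  (bit 5 = 1)
position 5: 100 → 1  (bit 4 = 1)
position 2: 011 → 1  (bit 3 = 1)
position 0: 010 → 1  (bit 2 = 1)
position 9: 001 → 1  (bit 1 = 1)
position 6: 000 → 0  (bit 0 = 0)
bits b7..b0 = 11111110 = 254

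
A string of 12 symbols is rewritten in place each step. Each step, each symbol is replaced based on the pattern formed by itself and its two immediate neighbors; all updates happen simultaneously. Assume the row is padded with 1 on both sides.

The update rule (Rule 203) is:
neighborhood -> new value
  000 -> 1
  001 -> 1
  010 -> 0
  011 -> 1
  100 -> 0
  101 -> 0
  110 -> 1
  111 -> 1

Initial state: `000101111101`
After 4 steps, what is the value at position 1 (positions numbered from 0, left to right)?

1

step 1: 011001111101
step 2: 011011111101
step 3: 011011111101  (fixed point — unchanged through step 4)
position 1 holds 1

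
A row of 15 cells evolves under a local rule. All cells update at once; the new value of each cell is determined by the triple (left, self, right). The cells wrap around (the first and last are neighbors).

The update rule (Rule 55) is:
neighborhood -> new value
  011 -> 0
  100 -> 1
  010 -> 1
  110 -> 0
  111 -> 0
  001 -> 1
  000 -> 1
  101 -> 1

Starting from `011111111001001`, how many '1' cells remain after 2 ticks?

100000000111111
011111111000000
count of 1: 8

8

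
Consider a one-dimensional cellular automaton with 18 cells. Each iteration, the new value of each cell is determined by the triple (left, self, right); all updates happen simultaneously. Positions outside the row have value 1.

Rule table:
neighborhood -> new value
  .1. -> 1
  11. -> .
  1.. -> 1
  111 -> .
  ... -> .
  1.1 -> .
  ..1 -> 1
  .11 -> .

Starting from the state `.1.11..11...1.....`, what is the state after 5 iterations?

.1111.11.....1.11.

.1...11..1.111...1
.11.1..111....1.1.
....111...1..11.1.
1..1...1.1111...1.
.1111.11.....1.11.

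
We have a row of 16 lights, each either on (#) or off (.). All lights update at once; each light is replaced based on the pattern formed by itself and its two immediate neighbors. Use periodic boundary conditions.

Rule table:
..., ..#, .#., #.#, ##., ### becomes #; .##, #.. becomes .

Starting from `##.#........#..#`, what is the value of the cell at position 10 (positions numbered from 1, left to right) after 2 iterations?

#

####.########.#.
.####.##########
position 10 holds #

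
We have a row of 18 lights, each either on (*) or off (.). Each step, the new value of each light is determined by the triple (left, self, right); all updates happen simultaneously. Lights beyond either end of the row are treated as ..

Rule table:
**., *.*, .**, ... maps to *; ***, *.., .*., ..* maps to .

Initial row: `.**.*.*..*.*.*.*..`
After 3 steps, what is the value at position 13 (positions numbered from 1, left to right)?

*

.***.*....*.*.*..*
.*.**..**..*.*....
..***..**...*..***
position 13 holds *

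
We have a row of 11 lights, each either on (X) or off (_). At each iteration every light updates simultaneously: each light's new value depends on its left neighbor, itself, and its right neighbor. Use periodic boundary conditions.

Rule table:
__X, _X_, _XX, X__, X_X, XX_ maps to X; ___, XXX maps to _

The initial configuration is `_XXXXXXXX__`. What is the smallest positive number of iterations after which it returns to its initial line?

iteration 1: XX______XX_
iteration 2: XXX____XXXX
iteration 3: __XX__XX___
iteration 4: _XXXXXXXX__

4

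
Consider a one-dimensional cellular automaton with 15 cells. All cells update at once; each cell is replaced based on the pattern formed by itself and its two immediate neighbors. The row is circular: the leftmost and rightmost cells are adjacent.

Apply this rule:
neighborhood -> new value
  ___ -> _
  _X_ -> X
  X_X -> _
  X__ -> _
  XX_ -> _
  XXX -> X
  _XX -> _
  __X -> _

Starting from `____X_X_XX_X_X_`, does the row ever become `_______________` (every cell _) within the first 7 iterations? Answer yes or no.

no

____X_X____X_X_
____X_X____X_X_  (fixed point — unchanged through iteration 7)
iteration 7 is ____X_X____X_X_, still not uniform _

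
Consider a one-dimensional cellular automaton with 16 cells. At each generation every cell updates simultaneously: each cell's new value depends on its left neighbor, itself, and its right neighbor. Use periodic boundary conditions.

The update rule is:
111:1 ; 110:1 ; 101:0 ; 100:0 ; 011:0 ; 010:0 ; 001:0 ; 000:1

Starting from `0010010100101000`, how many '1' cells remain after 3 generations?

1000000000000011
1011111111111001
1001111111111000
count of 1: 11

11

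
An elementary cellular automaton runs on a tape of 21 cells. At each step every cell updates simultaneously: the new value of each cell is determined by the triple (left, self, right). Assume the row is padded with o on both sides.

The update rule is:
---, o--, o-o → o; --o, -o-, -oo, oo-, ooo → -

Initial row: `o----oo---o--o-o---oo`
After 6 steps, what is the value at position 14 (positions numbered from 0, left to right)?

-

-ooo---oo--o--o-oo---
o---oo---o--o--o--oo-
-oo---oo--o--o--o---o
o--oo---o--o--o--oo--
-o---oo--o--o--o---o-
o-oo---o--o--o--oo--o
position 14 holds -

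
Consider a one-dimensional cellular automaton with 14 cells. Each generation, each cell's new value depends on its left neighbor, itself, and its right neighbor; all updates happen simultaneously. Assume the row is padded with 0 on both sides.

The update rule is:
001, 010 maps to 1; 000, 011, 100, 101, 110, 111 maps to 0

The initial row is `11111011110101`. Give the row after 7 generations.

00000100010000

00000000000101
00000000001101
00000000010001
00000000110011
00000001000100
00000011001100
00000100010000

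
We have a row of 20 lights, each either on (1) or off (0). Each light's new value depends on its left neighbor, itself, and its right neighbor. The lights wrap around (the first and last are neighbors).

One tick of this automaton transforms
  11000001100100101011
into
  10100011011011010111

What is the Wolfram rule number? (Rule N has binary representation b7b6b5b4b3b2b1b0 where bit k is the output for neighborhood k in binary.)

186

position 0: 111 → 1  (bit 7 = 1)
position 1: 110 → 0  (bit 6 = 0)
position 15: 101 → 1  (bit 5 = 1)
position 2: 100 → 1  (bit 4 = 1)
position 7: 011 → 1  (bit 3 = 1)
position 11: 010 → 0  (bit 2 = 0)
position 6: 001 → 1  (bit 1 = 1)
position 3: 000 → 0  (bit 0 = 0)
bits b7..b0 = 10111010 = 186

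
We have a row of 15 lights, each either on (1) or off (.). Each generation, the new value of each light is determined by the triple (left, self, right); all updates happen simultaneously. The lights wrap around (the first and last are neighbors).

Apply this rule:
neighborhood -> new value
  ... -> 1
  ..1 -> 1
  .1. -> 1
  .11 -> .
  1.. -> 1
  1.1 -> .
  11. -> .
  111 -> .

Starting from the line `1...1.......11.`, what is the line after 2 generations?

............111

generation 1: 111111111111...
generation 2: ............111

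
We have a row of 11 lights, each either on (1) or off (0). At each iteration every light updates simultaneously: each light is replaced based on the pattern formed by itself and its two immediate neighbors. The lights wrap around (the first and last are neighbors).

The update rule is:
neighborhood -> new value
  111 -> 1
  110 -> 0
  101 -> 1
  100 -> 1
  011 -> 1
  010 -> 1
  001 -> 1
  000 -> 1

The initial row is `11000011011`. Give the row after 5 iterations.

10111110111
01111101111
11111011110
11110111101
11101111011

11101111011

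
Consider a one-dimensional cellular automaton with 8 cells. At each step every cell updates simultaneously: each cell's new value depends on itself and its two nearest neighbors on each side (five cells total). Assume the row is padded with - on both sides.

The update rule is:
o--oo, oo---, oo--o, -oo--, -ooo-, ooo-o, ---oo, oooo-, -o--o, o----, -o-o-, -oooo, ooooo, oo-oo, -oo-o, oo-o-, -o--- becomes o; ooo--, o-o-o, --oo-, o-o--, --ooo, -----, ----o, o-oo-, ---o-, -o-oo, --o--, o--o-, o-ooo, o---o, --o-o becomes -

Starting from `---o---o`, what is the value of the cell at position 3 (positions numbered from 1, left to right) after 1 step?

-

----o---
position 3 holds -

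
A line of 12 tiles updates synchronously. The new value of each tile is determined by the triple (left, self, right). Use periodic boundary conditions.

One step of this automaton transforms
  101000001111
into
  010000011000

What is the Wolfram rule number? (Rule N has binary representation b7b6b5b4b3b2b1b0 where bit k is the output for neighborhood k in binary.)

42

position 9: 111 → 0  (bit 7 = 0)
position 0: 110 → 0  (bit 6 = 0)
position 1: 101 → 1  (bit 5 = 1)
position 3: 100 → 0  (bit 4 = 0)
position 8: 011 → 1  (bit 3 = 1)
position 2: 010 → 0  (bit 2 = 0)
position 7: 001 → 1  (bit 1 = 1)
position 4: 000 → 0  (bit 0 = 0)
bits b7..b0 = 00101010 = 42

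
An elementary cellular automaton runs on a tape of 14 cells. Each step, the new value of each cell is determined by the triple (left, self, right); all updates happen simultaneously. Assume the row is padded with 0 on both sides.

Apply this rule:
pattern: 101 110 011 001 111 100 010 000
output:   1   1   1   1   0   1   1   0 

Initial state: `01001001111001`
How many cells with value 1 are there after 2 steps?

step 1: 11111111001111
step 2: 10000001111001
count of 1: 6

6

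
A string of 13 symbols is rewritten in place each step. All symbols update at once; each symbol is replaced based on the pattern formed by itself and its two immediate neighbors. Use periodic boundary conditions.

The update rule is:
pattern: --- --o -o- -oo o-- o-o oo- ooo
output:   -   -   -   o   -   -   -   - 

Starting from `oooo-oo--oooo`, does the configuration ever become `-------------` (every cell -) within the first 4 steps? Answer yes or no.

step 1: -----o---o---
step 2: -------------
all cells are - at step 2

yes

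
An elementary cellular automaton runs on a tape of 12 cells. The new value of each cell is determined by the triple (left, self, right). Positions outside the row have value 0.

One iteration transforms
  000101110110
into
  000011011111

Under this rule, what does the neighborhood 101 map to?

At position 4 the neighborhood is 101; the next row has 1 there.

1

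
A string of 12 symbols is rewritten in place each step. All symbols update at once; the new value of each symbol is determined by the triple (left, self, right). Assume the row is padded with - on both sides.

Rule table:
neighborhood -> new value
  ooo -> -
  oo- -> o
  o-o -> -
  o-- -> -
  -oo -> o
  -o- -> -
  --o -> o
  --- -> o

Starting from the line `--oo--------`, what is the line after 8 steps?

step 1: oooo-ooooooo
step 2: o--o-o-----o
step 3: --o----oooo-
step 4: oo--oooo--o-
step 5: oo-oo--o-o--
step 6: oo-oo-o----o
step 7: oo-oo---ooo-
step 8: oo-oo-ooo-o-

oo-oo-ooo-o-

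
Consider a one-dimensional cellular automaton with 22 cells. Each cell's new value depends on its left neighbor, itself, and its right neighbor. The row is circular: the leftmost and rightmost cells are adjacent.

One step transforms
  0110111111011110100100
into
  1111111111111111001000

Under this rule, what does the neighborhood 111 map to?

At position 5 the neighborhood is 111; the next row has 1 there.

1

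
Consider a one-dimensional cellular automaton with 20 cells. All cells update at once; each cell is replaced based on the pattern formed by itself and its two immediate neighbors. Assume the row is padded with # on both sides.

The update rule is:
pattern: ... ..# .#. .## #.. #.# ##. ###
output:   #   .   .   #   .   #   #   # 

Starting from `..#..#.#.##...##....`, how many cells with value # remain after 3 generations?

18

generation 1: ......#.###.#.##.##.
generation 2: .####..#####.#######
generation 3: #####..#############
count of #: 18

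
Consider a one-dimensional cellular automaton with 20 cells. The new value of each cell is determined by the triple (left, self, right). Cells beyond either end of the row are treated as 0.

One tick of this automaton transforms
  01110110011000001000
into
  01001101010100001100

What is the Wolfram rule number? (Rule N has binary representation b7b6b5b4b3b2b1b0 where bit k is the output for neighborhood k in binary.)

60

position 2: 111 → 0  (bit 7 = 0)
position 3: 110 → 0  (bit 6 = 0)
position 4: 101 → 1  (bit 5 = 1)
position 7: 100 → 1  (bit 4 = 1)
position 1: 011 → 1  (bit 3 = 1)
position 16: 010 → 1  (bit 2 = 1)
position 0: 001 → 0  (bit 1 = 0)
position 12: 000 → 0  (bit 0 = 0)
bits b7..b0 = 00111100 = 60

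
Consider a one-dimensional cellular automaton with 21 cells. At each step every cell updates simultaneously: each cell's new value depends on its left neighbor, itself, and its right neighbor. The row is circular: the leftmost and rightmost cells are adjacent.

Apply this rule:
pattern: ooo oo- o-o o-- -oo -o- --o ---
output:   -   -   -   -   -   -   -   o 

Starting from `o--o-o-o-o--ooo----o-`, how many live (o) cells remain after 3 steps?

step 1: ----------------oo---
step 2: ooooooooooooooo----oo
step 3: ----------------oo---
count of o: 2

2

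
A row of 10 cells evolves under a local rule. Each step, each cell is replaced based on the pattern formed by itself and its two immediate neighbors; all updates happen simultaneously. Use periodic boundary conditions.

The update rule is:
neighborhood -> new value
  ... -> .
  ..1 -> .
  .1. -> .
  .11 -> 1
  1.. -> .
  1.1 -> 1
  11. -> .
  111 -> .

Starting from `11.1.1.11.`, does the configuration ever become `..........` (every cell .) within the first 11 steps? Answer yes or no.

step 1: 1.1.1.11.1
step 2: .1.1.11.11
step 3: 1.1.11.11.
step 4: .1.11.11.1
step 5: 1.11.11.1.
step 6: .11.11.1.1
step 7: 11.11.1.1.
step 8: 1.11.1.1.1
step 9: .11.1.1.11
step 10: 11.1.1.11.  (repeats step 0; period 10)
step 11: 1.1.1.11.1
step 11 is 1.1.1.11.1, still not uniform .

no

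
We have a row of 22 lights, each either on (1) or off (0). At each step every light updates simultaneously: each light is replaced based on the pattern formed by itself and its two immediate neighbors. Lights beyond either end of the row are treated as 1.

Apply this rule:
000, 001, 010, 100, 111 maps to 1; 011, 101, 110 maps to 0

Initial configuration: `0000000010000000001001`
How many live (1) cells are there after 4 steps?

19

1111111111111111111110
1111111111111111111100
1111111111111111111011
1111111111111111110001
count of 1: 19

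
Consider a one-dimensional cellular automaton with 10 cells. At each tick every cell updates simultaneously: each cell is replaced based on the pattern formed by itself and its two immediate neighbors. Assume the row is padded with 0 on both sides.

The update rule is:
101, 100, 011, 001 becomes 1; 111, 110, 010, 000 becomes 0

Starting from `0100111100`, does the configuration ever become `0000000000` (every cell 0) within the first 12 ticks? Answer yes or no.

no

tick 1: 1011100010
tick 2: 0110010101
tick 3: 1101101010
tick 4: 1011010101
tick 5: 0110101010
tick 6: 1101010101
tick 7: 1010101010
tick 8: 0101010101
tick 9: 1010101010  (repeats tick 7; period 2)
tick 12: 0101010101
tick 12 is 0101010101, still not uniform 0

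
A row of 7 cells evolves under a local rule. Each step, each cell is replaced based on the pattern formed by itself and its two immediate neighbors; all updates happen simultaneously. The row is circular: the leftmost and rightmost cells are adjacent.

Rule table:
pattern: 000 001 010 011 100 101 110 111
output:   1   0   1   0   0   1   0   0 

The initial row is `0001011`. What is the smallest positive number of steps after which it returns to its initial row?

0101100
0110001
1000101
0010110
1011000
1100010
0001011

7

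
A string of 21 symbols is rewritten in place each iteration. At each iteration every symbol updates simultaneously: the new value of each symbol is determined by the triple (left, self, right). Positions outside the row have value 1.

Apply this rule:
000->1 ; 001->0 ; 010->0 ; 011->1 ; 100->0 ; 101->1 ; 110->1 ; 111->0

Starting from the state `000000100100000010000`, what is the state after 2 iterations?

110010111101001010111

iteration 1: 011110000001111000110
iteration 2: 110010111101001010111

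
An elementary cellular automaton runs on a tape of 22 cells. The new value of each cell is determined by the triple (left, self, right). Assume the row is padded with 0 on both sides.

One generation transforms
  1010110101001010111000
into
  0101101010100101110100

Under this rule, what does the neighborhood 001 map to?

0

At position 11 the neighborhood is 001; the next row has 0 there.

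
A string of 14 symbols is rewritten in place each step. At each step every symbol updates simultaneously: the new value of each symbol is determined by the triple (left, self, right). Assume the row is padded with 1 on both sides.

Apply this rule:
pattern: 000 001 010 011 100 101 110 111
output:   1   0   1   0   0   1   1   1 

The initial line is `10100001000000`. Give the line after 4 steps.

11101101011110
11110111101111
11111011110111
11111101111011

11111101111011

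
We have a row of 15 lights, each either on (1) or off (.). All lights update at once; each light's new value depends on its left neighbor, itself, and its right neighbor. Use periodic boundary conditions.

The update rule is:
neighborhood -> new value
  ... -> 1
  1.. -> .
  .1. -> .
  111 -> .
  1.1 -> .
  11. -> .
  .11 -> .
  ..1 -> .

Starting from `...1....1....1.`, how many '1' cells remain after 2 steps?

3

11...11...11...
...1....1....1.
count of 1: 3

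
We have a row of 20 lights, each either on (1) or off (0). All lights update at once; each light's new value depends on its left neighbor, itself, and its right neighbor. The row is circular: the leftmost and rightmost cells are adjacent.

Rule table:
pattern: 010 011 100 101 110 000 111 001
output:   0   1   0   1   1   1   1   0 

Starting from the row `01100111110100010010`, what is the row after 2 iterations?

01100111111000011111

01100111111001000000
01100111111000011111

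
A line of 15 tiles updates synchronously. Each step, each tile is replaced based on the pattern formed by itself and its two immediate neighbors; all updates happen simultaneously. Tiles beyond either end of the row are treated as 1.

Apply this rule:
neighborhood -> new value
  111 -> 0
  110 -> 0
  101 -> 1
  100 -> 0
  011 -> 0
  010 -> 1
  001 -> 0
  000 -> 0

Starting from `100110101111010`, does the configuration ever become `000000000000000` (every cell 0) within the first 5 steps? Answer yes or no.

000001110000111
000000000000000
all cells are 0 at step 2

yes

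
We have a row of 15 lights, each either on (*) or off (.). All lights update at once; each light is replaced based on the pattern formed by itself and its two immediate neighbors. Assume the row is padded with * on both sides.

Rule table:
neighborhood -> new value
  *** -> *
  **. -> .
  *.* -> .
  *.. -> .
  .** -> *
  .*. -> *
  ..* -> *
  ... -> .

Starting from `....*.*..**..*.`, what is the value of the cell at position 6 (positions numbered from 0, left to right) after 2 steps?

*

...**.*.**..**.
..**..*.*..**..
position 6 holds *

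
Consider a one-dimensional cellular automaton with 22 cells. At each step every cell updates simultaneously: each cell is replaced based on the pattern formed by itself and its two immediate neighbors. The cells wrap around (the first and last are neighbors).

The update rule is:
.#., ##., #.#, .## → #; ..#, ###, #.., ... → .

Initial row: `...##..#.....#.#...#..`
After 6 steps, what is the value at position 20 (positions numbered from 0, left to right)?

.

...##..#.....###...#..
...##..#.....#.#...#..  (repeats step 0; period 2)
step 6: ...##..#.....#.#...#..
position 20 holds .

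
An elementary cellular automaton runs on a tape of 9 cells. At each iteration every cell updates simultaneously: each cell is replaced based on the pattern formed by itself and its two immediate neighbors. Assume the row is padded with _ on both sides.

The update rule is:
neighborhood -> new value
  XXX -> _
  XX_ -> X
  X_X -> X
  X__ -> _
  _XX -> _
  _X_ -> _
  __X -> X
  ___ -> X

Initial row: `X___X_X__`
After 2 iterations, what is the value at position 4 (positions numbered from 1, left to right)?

iteration 1: __XX_X__X
iteration 2: XX_XX__X_
position 4 holds X

X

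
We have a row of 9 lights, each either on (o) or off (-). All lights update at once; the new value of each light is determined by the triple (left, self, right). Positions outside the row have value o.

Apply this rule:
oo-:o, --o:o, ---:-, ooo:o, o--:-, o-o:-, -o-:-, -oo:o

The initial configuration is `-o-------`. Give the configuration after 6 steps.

---oooooo

--------o
-------oo
------ooo
-----oooo
----ooooo
---oooooo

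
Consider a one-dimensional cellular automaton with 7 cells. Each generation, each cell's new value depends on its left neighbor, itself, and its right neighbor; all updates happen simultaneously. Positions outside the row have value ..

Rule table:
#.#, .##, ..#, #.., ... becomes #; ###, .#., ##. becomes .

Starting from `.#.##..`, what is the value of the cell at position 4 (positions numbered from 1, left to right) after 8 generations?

#.##.##
.##.##.
##.##.#
#.##.#.
.##.#.#
##.#.#.
#.#.#.#
.#.#.#.
position 4 holds #

#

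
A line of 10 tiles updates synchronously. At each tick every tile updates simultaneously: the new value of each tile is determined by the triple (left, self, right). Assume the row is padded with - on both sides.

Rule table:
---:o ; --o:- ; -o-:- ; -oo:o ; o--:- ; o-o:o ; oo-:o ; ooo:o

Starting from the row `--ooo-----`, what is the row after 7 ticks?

o-ooo-oooo
-ooooooooo
-ooooooooo  (fixed point — unchanged through tick 7)

-ooooooooo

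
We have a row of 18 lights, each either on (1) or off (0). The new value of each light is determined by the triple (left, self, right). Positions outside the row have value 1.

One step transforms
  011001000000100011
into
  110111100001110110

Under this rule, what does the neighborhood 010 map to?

1

At position 5 the neighborhood is 010; the next row has 1 there.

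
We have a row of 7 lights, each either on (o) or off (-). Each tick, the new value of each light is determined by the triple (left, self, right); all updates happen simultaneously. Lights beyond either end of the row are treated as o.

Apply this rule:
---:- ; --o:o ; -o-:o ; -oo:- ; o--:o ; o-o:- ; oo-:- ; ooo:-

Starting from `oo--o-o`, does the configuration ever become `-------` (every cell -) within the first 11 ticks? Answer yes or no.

yes

tick 1: --ooo--
tick 2: oo---oo
tick 3: --o-o--
tick 4: ooo-ooo
tick 5: -------
all cells are - at tick 5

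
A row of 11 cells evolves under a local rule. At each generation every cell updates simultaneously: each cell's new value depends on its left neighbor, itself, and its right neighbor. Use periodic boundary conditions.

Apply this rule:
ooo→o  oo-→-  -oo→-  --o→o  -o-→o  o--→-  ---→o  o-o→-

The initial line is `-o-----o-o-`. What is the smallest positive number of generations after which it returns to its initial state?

17

generation 1: oo-ooooo-o-
generation 2: ----ooo--o-
generation 3: oooo-o--oo-
generation 4: -oo--o-o---
generation 5: o---oo-o-oo
generation 6: --oo---o--o
generation 7: -o---ooo-oo
generation 8: -o-oo-o----
generation 9: oo----o-ooo
generation 10: o--oooo--oo
generation 11: --o-oo--o-o
generation 12: -oo----oo-o
generation 13: ----ooo---o
generation 14: -ooo-o--ooo
generation 15: --o--o-o-o-
generation 16: ooo-oo-o-o-
generation 17: -o-----o-o-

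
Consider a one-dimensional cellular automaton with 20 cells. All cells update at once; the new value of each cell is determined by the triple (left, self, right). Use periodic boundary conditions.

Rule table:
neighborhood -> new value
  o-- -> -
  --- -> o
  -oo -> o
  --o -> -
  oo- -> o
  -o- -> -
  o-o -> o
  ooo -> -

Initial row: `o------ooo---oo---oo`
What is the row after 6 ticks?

-o-oo-o---oo----oo--

o-oooo-o-o-o-oo-o-o-
-oo--oo-o-o-oooo-o-o
ooo--ooo-o-oo--oo-o-
o-o--o-oo-ooo--ooo-o
oo----ooooo-o--o-ooo
-o-oo-o---oo----oo--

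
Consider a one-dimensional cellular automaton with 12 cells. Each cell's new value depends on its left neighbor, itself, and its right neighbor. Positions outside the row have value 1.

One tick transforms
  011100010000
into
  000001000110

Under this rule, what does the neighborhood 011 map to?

0

At position 1 the neighborhood is 011; the next row has 0 there.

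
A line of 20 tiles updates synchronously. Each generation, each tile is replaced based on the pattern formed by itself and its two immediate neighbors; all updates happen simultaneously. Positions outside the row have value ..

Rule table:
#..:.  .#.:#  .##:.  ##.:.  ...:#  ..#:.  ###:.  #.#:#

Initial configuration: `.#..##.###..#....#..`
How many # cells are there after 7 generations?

.#....#.....#.##.#.#
.#.##.#.###.##..####
.##..###...#........
.........#.#.#######
########.####.......
........#.....######
#######.#.###.......
count of #: 11

11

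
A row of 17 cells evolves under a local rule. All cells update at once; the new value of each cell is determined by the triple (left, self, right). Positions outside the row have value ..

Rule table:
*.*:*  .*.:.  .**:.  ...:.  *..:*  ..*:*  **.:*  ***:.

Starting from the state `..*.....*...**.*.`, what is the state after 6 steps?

*.*.*.*.*.*.*.*.*

step 1: .*.*...*.*.*.**.*
step 2: *.*.*.*.*.*.*.**.
step 3: .*.*.*.*.*.*.*.**
step 4: *.*.*.*.*.*.*.*.*
step 5: .*.*.*.*.*.*.*.*.
step 6: *.*.*.*.*.*.*.*.*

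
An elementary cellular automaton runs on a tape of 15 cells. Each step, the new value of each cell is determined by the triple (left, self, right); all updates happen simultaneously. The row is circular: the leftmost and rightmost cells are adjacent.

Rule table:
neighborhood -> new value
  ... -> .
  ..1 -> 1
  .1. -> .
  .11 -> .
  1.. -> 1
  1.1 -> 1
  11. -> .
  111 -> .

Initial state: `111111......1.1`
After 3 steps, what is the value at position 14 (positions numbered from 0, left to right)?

.

......1....1.1.
.....1.1..1.1.1
1...1.1.11.1.1.
position 14 holds .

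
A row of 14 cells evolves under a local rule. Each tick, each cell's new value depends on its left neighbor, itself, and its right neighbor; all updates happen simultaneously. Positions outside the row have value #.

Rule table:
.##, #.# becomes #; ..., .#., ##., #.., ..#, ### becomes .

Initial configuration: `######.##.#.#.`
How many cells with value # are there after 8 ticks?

3

......##.#.#.#
......#.#.#.##
.......#.#.##.
........#.##.#
.........##.##
.........#.##.
..........##.#
..........#.##
count of #: 3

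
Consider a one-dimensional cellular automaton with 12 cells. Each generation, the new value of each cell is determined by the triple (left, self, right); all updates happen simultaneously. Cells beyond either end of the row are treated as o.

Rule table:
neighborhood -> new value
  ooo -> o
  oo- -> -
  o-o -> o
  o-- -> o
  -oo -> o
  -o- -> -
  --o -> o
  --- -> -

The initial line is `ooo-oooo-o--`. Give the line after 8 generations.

-o-ooooooooo

generation 1: oo-oooo-o-oo
generation 2: o-oooo-o-ooo
generation 3: -oooo-o-oooo
generation 4: oooo-o-ooooo
generation 5: ooo-o-oooooo
generation 6: oo-o-ooooooo
generation 7: o-o-oooooooo
generation 8: -o-ooooooooo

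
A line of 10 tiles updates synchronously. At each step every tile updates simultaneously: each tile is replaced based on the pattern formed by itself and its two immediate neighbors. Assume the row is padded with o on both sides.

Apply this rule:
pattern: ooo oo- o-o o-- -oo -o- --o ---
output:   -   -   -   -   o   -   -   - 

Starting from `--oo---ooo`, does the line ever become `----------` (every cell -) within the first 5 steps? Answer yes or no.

step 1: --o----o--
step 2: ----------
all cells are - at step 2

yes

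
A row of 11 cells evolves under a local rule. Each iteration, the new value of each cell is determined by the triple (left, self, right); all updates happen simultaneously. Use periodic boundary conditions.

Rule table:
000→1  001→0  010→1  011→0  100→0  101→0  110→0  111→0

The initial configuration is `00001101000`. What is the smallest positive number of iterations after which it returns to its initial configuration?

11100001011
00001101000

2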